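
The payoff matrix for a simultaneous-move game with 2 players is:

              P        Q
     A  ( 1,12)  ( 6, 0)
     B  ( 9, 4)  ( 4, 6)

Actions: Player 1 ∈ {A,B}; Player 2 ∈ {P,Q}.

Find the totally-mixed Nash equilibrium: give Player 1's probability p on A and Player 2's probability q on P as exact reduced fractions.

(p,q) = (1/7, 1/5)

P1 indiff ⇒ q·1+(1-q)·6 = q·9+(1-q)·4 ⇒ q(-8) = (1-q)(-2) ⇒ q = 1/5
P2 indiff ⇒ p·12+(1-p)·4 = p·0+(1-p)·6 ⇒ p(12) = (1-p)(2) ⇒ p = 1/7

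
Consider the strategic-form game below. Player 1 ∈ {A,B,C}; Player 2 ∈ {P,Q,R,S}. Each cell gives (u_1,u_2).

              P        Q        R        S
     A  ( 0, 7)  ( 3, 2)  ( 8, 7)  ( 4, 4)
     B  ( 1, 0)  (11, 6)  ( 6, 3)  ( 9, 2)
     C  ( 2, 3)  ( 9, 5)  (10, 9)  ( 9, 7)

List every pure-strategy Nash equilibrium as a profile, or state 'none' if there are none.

Nash profiles: (B,Q), (C,R)

(A,P): not NE [P1→C gives 2>0]
(A,Q): not NE [P1→B gives 11>3; P2→R gives 7>2]
(A,R): not NE [P1→C gives 10>8]
(A,S): not NE [P1→C gives 9>4; P2→R gives 7>4]
(B,P): not NE [P1→C gives 2>1; P2→Q gives 6>0]
(B,Q): NE
(B,R): not NE [P1→C gives 10>6; P2→Q gives 6>3]
(B,S): not NE [P2→Q gives 6>2]
(C,P): not NE [P2→R gives 9>3]
(C,Q): not NE [P1→B gives 11>9; P2→R gives 9>5]
(C,R): NE
(C,S): not NE [P2→R gives 9>7]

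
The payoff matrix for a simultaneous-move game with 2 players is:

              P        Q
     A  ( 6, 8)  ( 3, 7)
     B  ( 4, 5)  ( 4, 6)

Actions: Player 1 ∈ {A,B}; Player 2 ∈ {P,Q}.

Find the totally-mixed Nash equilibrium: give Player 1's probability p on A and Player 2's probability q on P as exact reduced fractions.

P1 indiff ⇒ q·6+(1-q)·3 = q·4+(1-q)·4 ⇒ q(2) = (1-q)(1) ⇒ q = 1/3
P2 indiff ⇒ p·8+(1-p)·5 = p·7+(1-p)·6 ⇒ p(1) = (1-p)(1) ⇒ p = 1/2

p=1/2, q=1/3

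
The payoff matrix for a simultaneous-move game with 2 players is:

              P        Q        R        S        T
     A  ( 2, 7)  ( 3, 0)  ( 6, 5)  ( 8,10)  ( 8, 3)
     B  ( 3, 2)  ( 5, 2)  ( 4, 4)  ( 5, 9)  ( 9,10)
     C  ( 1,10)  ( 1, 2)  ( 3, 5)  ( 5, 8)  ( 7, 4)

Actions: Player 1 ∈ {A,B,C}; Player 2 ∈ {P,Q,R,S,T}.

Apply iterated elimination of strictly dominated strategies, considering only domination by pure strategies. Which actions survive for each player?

Survivors P1:{A,B} P2:{S,T}

P1 drop C (A beats it: P:2>1 Q:3>1 R:6>3 S:8>5 T:8>7)
P2 drop P (S beats it: A:10>7 B:9>2)
P2 drop Q (R beats it: A:5>0 B:4>2)
P2 drop R (S beats it: A:10>5 B:9>4)
P1→{A,B} P2→{S,T}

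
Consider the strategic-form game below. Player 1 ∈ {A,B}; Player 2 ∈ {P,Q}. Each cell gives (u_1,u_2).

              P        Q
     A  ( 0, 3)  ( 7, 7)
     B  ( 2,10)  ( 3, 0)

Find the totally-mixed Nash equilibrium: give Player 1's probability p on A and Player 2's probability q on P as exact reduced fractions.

(p,q) = (5/7, 2/3)

P1 indiff ⇒ q·0+(1-q)·7 = q·2+(1-q)·3 ⇒ q(-2) = (1-q)(-4) ⇒ q = 2/3
P2 indiff ⇒ p·3+(1-p)·10 = p·7+(1-p)·0 ⇒ p(-4) = (1-p)(-10) ⇒ p = 5/7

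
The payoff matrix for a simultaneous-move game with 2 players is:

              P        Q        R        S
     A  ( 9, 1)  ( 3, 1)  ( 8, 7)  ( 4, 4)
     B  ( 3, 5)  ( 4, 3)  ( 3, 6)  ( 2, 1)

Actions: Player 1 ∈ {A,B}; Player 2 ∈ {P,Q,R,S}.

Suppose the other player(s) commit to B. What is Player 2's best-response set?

u_2(P vs B) = 5
u_2(Q vs B) = 3
u_2(R vs B) = 6
u_2(S vs B) = 1
max payoff 6 at {R}

P2 best: {R}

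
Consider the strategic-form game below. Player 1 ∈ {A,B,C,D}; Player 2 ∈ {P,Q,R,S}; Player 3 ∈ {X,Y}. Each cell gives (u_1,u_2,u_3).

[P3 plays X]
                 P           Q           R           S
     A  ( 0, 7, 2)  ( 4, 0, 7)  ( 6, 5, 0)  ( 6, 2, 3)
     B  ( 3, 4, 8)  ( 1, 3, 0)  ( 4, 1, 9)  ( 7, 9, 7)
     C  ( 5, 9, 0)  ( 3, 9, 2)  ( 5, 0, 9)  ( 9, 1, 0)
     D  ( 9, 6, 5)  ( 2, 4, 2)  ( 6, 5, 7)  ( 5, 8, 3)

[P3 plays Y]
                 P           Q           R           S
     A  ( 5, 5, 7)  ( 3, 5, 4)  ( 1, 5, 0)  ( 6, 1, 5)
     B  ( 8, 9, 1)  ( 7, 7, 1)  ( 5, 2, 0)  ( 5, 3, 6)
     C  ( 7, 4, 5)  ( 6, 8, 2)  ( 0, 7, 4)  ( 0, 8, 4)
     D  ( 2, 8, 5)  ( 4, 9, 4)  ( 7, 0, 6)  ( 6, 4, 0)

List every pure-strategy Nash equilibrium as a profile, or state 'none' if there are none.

(A,P,X): not NE [P1→D gives 9>0; P3→Y gives 7>2]
(A,P,Y): not NE [P1→B gives 8>5]
(A,Q,X): not NE [P2→P gives 7>0]
(A,Q,Y): not NE [P1→B gives 7>3; P3→X gives 7>4]
(A,R,X): not NE [P2→P gives 7>5]
(A,R,Y): not NE [P1→D gives 7>1]
(A,S,X): not NE [P1→C gives 9>6; P2→P gives 7>2; P3→Y gives 5>3]
(A,S,Y): not NE [P2→R gives 5>1]
(B,P,X): not NE [P1→D gives 9>3; P2→S gives 9>4]
(B,P,Y): not NE [P3→X gives 8>1]
(B,Q,X): not NE [P1→A gives 4>1; P2→S gives 9>3; P3→Y gives 1>0]
(B,Q,Y): not NE [P2→P gives 9>7]
(B,R,X): not NE [P1→D gives 6>4; P2→S gives 9>1]
(B,R,Y): not NE [P1→D gives 7>5; P2→P gives 9>2; P3→X gives 9>0]
(B,S,X): not NE [P1→C gives 9>7]
(B,S,Y): not NE [P1→D gives 6>5; P2→P gives 9>3; P3→X gives 7>6]
(C,P,X): not NE [P1→D gives 9>5; P3→Y gives 5>0]
(C,P,Y): not NE [P1→B gives 8>7; P2→S gives 8>4]
(C,Q,X): not NE [P1→A gives 4>3]
(C,Q,Y): not NE [P1→B gives 7>6]
(C,R,X): not NE [P1→D gives 6>5; P2→Q gives 9>0]
(C,R,Y): not NE [P1→D gives 7>0; P2→S gives 8>7; P3→X gives 9>4]
(C,S,X): not NE [P2→Q gives 9>1; P3→Y gives 4>0]
(C,S,Y): not NE [P1→D gives 6>0]
(D,P,X): not NE [P2→S gives 8>6]
(D,P,Y): not NE [P1→B gives 8>2; P2→Q gives 9>8]
(D,Q,X): not NE [P1→A gives 4>2; P2→S gives 8>4; P3→Y gives 4>2]
(D,Q,Y): not NE [P1→B gives 7>4]
(D,R,X): not NE [P2→S gives 8>5]
(D,R,Y): not NE [P2→Q gives 9>0; P3→X gives 7>6]
(D,S,X): not NE [P1→C gives 9>5]
(D,S,Y): not NE [P2→Q gives 9>4; P3→X gives 3>0]

No pure NE.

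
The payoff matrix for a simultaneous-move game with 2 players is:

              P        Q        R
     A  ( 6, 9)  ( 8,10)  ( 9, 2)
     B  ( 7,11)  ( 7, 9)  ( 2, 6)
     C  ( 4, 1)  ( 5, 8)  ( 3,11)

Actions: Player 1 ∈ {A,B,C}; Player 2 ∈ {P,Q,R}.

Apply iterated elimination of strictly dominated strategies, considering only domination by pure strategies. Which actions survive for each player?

P1 drop C (A beats it: P:6>4 Q:8>5 R:9>3)
P2 drop R (P beats it: A:9>2 B:11>6)
P1→{A,B} P2→{P,Q}

Survivors P1:{A,B} P2:{P,Q}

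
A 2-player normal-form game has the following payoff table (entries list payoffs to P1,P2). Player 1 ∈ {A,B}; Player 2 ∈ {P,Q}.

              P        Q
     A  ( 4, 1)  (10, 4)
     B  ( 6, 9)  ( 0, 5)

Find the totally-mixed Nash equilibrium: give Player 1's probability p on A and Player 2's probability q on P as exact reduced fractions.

p=4/7, q=5/6

P1 indiff ⇒ q·4+(1-q)·10 = q·6+(1-q)·0 ⇒ q(-2) = (1-q)(-10) ⇒ q = 5/6
P2 indiff ⇒ p·1+(1-p)·9 = p·4+(1-p)·5 ⇒ p(-3) = (1-p)(-4) ⇒ p = 4/7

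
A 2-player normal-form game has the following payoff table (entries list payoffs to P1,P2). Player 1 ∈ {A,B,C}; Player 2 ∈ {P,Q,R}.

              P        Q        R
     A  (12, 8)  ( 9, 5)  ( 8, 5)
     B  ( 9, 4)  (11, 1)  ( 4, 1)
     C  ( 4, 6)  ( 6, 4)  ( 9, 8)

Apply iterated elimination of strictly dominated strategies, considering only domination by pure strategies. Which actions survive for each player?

IESDS → P1:{A,C} P2:{P,R}

P2 drop Q (P beats it: A:8>5 B:4>1 C:6>4)
P1 drop B (A beats it: P:12>9 R:8>4)
P1→{A,C} P2→{P,R}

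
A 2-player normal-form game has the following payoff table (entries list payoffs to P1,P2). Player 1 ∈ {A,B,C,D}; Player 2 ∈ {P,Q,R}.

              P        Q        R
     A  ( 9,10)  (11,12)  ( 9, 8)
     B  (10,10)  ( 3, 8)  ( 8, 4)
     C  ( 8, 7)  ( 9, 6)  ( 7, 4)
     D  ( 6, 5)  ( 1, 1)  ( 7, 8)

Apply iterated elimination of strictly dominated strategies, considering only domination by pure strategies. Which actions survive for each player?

Remaining: P1:{A,B} P2:{P,Q}

P1 drop C (A beats it: P:9>8 Q:11>9 R:9>7)
P1 drop D (A beats it: P:9>6 Q:11>1 R:9>7)
P2 drop R (P beats it: A:10>8 B:10>4)
P1→{A,B} P2→{P,Q}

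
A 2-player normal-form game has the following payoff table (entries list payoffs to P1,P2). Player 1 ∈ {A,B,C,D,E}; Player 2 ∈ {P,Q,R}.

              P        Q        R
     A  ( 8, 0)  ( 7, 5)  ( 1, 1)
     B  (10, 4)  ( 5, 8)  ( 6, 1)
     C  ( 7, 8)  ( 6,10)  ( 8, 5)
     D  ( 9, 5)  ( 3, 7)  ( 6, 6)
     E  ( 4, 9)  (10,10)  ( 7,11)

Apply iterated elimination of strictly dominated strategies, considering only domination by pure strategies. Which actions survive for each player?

P2 drop P (Q beats it: A:5>0 B:8>4 C:10>8 D:7>5 E:10>9)
P1 drop A (E beats it: Q:10>7 R:7>1)
P1 drop B (C beats it: Q:6>5 R:8>6)
P1 drop D (C beats it: Q:6>3 R:8>6)
P1→{C,E} P2→{Q,R}

Remaining: P1:{C,E} P2:{Q,R}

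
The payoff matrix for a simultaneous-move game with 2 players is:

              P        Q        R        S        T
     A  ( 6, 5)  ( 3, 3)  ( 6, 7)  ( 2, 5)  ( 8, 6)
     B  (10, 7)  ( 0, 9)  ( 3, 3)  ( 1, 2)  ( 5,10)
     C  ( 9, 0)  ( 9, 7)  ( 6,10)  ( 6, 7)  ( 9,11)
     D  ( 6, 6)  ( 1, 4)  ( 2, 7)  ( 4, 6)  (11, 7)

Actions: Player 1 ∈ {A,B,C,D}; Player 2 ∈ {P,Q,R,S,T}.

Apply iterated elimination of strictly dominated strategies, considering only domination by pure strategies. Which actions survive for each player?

P2 drop P (T beats it: A:6>5 B:10>7 C:11>0 D:7>6)
P1 drop B (A beats it: Q:3>0 R:6>3 S:2>1 T:8>5)
P2 drop Q (R beats it: A:7>3 C:10>7 D:7>4)
P2 drop S (R beats it: A:7>5 C:10>7 D:7>6)
P1→{A,C,D} P2→{R,T}

Survivors P1:{A,C,D} P2:{R,T}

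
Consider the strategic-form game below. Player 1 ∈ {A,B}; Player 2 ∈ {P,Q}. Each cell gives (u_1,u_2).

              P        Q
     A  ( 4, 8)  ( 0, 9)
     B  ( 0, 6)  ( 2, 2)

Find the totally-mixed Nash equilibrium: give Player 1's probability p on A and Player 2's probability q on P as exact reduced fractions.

(p,q) = (4/5, 1/3)

P1 indiff ⇒ q·4+(1-q)·0 = q·0+(1-q)·2 ⇒ q(4) = (1-q)(2) ⇒ q = 1/3
P2 indiff ⇒ p·8+(1-p)·6 = p·9+(1-p)·2 ⇒ p(-1) = (1-p)(-4) ⇒ p = 4/5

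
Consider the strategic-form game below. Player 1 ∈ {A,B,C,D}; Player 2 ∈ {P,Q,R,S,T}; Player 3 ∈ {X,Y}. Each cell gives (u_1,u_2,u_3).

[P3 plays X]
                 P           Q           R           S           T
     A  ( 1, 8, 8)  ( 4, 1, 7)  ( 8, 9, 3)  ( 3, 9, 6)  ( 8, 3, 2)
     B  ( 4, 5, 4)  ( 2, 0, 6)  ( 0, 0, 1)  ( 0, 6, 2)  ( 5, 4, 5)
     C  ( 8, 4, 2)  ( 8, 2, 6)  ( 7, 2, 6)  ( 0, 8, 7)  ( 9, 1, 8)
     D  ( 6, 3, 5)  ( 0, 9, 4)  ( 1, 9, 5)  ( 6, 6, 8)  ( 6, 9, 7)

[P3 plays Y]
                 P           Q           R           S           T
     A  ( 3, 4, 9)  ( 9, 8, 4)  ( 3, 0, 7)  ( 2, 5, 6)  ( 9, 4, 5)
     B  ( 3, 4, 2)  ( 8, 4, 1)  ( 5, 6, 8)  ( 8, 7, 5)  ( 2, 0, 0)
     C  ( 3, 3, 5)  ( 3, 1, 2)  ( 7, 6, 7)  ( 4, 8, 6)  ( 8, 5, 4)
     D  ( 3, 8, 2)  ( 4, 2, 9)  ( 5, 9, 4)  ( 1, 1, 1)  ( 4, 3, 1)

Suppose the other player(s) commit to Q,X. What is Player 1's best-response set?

argmax u_1 = {C}

u_1(A vs Q,X) = 4
u_1(B vs Q,X) = 2
u_1(C vs Q,X) = 8
u_1(D vs Q,X) = 0
max payoff 8 at {C}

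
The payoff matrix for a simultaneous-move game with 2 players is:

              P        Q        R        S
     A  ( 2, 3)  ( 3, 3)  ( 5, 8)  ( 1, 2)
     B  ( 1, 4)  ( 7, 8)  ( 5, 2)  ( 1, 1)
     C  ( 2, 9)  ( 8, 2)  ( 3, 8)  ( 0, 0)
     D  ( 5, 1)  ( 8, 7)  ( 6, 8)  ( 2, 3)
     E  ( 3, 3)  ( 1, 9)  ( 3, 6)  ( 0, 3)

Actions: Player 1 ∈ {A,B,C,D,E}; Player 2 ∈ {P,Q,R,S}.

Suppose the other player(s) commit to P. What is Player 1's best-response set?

u_1(A vs P) = 2
u_1(B vs P) = 1
u_1(C vs P) = 2
u_1(D vs P) = 5
u_1(E vs P) = 3
max payoff 5 at {D}

BR_1 = {D}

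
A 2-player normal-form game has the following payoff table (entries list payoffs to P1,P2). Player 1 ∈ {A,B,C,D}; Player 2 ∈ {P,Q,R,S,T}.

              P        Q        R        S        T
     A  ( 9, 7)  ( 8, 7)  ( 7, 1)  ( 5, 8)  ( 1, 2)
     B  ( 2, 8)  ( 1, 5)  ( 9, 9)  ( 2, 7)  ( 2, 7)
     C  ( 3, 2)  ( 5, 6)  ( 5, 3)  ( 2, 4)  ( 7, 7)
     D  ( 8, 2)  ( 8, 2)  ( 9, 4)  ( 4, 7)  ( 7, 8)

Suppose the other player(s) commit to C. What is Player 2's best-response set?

u_2(P vs C) = 2
u_2(Q vs C) = 6
u_2(R vs C) = 3
u_2(S vs C) = 4
u_2(T vs C) = 7
max payoff 7 at {T}

argmax u_2 = {T}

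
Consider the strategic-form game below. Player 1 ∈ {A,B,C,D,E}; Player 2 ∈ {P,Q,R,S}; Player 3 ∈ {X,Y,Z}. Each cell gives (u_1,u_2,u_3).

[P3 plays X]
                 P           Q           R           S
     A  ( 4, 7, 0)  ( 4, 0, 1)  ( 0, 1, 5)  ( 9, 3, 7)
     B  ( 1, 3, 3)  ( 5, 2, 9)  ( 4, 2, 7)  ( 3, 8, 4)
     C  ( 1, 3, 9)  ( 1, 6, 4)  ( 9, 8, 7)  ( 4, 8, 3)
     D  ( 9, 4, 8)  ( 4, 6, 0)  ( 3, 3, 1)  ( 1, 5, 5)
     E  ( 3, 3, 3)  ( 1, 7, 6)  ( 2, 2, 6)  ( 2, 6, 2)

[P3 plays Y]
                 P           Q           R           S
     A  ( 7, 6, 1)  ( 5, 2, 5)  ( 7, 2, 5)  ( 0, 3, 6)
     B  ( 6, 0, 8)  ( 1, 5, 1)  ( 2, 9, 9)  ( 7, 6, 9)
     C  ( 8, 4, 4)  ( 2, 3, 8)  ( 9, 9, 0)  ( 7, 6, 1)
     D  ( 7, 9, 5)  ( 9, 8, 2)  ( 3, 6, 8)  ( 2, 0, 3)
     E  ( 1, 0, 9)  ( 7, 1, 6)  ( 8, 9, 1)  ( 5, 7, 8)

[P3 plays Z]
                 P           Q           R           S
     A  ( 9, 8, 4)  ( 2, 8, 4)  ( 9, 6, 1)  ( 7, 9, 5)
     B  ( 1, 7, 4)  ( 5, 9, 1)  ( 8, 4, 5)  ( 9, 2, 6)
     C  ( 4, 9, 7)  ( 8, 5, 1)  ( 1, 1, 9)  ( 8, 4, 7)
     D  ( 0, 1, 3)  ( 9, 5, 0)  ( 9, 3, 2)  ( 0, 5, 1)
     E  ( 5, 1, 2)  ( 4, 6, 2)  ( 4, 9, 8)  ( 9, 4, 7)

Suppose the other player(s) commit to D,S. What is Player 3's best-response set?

u_3(X vs D,S) = 5
u_3(Y vs D,S) = 3
u_3(Z vs D,S) = 1
max payoff 5 at {X}

P3 best: {X}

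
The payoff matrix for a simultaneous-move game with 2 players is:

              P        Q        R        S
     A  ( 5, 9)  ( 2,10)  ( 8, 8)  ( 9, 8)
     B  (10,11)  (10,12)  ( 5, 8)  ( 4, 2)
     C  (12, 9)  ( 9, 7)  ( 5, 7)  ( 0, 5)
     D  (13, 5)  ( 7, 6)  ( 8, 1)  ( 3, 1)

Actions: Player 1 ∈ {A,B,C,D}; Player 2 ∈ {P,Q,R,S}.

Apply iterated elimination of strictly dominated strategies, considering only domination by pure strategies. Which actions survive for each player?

P2 drop R (P beats it: A:9>8 B:11>8 C:9>7 D:5>1)
P2 drop S (P beats it: A:9>8 B:11>2 C:9>5 D:5>1)
P1 drop A (B beats it: P:10>5 Q:10>2)
P1→{B,C,D} P2→{P,Q}

Remaining: P1:{B,C,D} P2:{P,Q}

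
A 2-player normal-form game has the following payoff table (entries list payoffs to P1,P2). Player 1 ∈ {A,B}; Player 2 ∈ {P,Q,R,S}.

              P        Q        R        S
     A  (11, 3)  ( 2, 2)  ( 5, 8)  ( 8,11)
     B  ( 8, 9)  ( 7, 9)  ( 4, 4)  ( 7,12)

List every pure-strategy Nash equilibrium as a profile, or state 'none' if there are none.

(A,P): not NE [P2→S gives 11>3]
(A,Q): not NE [P1→B gives 7>2; P2→S gives 11>2]
(A,R): not NE [P2→S gives 11>8]
(A,S): NE
(B,P): not NE [P1→A gives 11>8; P2→S gives 12>9]
(B,Q): not NE [P2→S gives 12>9]
(B,R): not NE [P1→A gives 5>4; P2→S gives 12>4]
(B,S): not NE [P1→A gives 8>7]

NE set: (A,S)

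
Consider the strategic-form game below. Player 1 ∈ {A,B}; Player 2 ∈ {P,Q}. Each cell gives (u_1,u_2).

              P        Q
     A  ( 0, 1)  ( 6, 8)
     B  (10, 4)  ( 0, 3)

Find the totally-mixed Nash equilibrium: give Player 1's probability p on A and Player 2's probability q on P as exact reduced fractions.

p=1/8, q=3/8

P1 indiff ⇒ q·0+(1-q)·6 = q·10+(1-q)·0 ⇒ q(-10) = (1-q)(-6) ⇒ q = 3/8
P2 indiff ⇒ p·1+(1-p)·4 = p·8+(1-p)·3 ⇒ p(-7) = (1-p)(-1) ⇒ p = 1/8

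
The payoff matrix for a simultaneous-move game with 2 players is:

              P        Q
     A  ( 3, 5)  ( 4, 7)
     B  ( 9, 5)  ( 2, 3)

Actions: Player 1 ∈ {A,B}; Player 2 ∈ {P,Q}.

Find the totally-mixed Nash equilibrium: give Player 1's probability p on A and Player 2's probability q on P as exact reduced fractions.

P1 indiff ⇒ q·3+(1-q)·4 = q·9+(1-q)·2 ⇒ q(-6) = (1-q)(-2) ⇒ q = 1/4
P2 indiff ⇒ p·5+(1-p)·5 = p·7+(1-p)·3 ⇒ p(-2) = (1-p)(-2) ⇒ p = 1/2

P1 mixes 1/2 on A; P2 mixes 1/4 on P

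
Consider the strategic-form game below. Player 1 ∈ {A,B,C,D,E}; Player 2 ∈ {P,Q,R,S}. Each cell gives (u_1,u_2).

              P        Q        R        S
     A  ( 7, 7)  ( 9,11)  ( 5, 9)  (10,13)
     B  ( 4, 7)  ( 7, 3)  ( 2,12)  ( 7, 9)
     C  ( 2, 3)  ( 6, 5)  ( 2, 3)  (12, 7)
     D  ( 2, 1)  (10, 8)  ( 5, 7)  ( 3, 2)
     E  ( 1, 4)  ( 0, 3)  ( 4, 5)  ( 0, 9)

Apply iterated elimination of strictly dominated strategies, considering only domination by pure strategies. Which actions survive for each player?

P1 drop B (A beats it: P:7>4 Q:9>7 R:5>2 S:10>7)
P1 drop E (A beats it: P:7>1 Q:9>0 R:5>4 S:10>0)
P2 drop P (Q beats it: A:11>7 C:5>3 D:8>1)
P2 drop R (Q beats it: A:11>9 C:5>3 D:8>7)
P1→{A,C,D} P2→{Q,S}

Remaining: P1:{A,C,D} P2:{Q,S}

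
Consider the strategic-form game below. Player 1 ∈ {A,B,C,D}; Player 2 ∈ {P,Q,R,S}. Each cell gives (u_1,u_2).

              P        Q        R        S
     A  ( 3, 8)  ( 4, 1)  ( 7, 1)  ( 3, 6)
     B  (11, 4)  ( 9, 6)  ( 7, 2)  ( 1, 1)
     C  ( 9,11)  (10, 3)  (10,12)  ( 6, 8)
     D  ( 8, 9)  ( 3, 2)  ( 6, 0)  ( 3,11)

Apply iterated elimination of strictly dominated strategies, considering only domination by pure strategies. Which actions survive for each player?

Survivors P1:{B,C} P2:{P,Q,R}

P1 drop A (C beats it: P:9>3 Q:10>4 R:10>7 S:6>3)
P1 drop D (C beats it: P:9>8 Q:10>3 R:10>6 S:6>3)
P2 drop S (P beats it: B:4>1 C:11>8)
P1→{B,C} P2→{P,Q,R}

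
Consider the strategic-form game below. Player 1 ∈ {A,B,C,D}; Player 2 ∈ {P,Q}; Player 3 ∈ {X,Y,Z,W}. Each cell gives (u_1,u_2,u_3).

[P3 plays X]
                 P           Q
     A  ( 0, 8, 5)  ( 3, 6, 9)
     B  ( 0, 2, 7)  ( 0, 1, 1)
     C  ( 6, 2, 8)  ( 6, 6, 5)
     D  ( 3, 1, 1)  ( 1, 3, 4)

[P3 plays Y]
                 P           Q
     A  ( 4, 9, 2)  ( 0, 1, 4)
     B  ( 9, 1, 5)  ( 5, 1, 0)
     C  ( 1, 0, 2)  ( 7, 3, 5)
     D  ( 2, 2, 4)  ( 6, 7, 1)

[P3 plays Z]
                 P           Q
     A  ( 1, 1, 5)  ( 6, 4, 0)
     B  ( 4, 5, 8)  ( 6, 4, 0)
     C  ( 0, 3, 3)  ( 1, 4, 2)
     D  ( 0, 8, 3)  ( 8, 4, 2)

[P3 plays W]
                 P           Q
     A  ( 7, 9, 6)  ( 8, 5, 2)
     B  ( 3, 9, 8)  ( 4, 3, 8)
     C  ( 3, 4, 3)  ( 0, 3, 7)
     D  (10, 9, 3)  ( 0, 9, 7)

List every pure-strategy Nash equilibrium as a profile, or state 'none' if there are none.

PSNE = {(B,P,Z)}

(A,P,X): not NE [P1→C gives 6>0; P3→W gives 6>5]
(A,P,Y): not NE [P1→B gives 9>4; P3→W gives 6>2]
(A,P,Z): not NE [P1→B gives 4>1; P2→Q gives 4>1; P3→W gives 6>5]
(A,P,W): not NE [P1→D gives 10>7]
(A,Q,X): not NE [P1→C gives 6>3; P2→P gives 8>6]
(A,Q,Y): not NE [P1→C gives 7>0; P2→P gives 9>1; P3→X gives 9>4]
(A,Q,Z): not NE [P1→D gives 8>6; P3→X gives 9>0]
(A,Q,W): not NE [P2→P gives 9>5; P3→X gives 9>2]
(B,P,X): not NE [P1→C gives 6>0; P3→W gives 8>7]
(B,P,Y): not NE [P3→W gives 8>5]
(B,P,Z): NE
(B,P,W): not NE [P1→D gives 10>3]
(B,Q,X): not NE [P1→C gives 6>0; P2→P gives 2>1; P3→W gives 8>1]
(B,Q,Y): not NE [P1→C gives 7>5; P3→W gives 8>0]
(B,Q,Z): not NE [P1→D gives 8>6; P2→P gives 5>4; P3→W gives 8>0]
(B,Q,W): not NE [P1→A gives 8>4; P2→P gives 9>3]
(C,P,X): not NE [P2→Q gives 6>2]
(C,P,Y): not NE [P1→B gives 9>1; P2→Q gives 3>0; P3→X gives 8>2]
(C,P,Z): not NE [P1→B gives 4>0; P2→Q gives 4>3; P3→X gives 8>3]
(C,P,W): not NE [P1→D gives 10>3; P3→X gives 8>3]
(C,Q,X): not NE [P3→W gives 7>5]
(C,Q,Y): not NE [P3→W gives 7>5]
(C,Q,Z): not NE [P1→D gives 8>1; P3→W gives 7>2]
(C,Q,W): not NE [P1→A gives 8>0; P2→P gives 4>3]
(D,P,X): not NE [P1→C gives 6>3; P2→Q gives 3>1; P3→Y gives 4>1]
(D,P,Y): not NE [P1→B gives 9>2; P2→Q gives 7>2]
(D,P,Z): not NE [P1→B gives 4>0; P3→Y gives 4>3]
(D,P,W): not NE [P3→Y gives 4>3]
(D,Q,X): not NE [P1→C gives 6>1; P3→W gives 7>4]
(D,Q,Y): not NE [P1→C gives 7>6; P3→W gives 7>1]
(D,Q,Z): not NE [P2→P gives 8>4; P3→W gives 7>2]
(D,Q,W): not NE [P1→A gives 8>0]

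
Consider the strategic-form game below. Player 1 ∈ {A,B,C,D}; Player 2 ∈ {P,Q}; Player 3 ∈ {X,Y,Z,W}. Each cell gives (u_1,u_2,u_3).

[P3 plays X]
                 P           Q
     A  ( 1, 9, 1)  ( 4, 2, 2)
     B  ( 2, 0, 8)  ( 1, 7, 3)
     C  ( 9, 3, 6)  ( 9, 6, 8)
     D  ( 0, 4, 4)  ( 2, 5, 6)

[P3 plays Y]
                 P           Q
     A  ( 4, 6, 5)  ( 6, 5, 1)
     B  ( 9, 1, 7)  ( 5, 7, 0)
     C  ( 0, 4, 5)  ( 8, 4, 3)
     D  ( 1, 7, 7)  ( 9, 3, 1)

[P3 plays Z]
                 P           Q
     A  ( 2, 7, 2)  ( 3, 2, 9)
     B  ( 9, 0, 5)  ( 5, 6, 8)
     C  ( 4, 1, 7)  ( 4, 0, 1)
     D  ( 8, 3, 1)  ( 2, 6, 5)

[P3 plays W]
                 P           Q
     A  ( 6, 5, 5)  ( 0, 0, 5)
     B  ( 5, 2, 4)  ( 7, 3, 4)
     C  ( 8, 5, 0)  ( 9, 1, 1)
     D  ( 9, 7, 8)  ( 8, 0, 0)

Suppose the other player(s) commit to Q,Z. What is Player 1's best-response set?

argmax u_1 = {B}

u_1(A vs Q,Z) = 3
u_1(B vs Q,Z) = 5
u_1(C vs Q,Z) = 4
u_1(D vs Q,Z) = 2
max payoff 5 at {B}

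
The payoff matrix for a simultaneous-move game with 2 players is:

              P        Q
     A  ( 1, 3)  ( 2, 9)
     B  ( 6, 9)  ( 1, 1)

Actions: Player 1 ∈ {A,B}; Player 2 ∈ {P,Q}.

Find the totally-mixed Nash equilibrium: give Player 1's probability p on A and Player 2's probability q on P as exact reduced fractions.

P1 indiff ⇒ q·1+(1-q)·2 = q·6+(1-q)·1 ⇒ q(-5) = (1-q)(-1) ⇒ q = 1/6
P2 indiff ⇒ p·3+(1-p)·9 = p·9+(1-p)·1 ⇒ p(-6) = (1-p)(-8) ⇒ p = 4/7

(p,q) = (4/7, 1/6)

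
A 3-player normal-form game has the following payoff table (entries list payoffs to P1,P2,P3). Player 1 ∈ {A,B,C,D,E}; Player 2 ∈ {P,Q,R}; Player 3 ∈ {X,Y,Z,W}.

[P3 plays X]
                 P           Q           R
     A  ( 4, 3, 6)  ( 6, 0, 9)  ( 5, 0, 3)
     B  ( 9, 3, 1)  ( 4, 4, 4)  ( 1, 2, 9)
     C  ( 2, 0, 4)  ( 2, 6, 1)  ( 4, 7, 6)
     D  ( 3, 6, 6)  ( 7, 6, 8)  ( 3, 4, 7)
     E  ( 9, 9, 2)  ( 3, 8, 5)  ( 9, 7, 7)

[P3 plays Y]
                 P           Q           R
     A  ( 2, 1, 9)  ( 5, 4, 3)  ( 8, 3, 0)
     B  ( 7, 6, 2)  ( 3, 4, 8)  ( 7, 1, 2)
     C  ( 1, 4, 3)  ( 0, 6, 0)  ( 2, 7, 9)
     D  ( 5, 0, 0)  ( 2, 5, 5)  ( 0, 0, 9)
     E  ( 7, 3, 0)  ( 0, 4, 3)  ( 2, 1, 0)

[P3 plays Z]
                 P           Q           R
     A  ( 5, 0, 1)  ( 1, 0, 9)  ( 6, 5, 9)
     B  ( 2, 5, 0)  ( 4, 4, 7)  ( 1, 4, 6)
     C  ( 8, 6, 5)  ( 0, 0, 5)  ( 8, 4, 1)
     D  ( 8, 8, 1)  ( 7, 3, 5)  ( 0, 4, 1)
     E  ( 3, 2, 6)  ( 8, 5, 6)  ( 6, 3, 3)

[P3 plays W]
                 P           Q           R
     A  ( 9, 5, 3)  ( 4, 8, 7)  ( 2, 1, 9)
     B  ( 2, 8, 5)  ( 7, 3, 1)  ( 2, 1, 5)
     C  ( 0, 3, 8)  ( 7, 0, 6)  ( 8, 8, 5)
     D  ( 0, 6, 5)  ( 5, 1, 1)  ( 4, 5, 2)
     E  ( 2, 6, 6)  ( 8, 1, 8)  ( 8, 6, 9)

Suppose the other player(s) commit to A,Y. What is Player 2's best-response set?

P2 best: {Q}

u_2(P vs A,Y) = 1
u_2(Q vs A,Y) = 4
u_2(R vs A,Y) = 3
max payoff 4 at {Q}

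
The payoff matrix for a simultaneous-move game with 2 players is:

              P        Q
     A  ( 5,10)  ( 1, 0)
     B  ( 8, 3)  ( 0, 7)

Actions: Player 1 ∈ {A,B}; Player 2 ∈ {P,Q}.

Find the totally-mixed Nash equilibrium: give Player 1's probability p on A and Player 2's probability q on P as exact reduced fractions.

P1 mixes 2/7 on A; P2 mixes 1/4 on P

P1 indiff ⇒ q·5+(1-q)·1 = q·8+(1-q)·0 ⇒ q(-3) = (1-q)(-1) ⇒ q = 1/4
P2 indiff ⇒ p·10+(1-p)·3 = p·0+(1-p)·7 ⇒ p(10) = (1-p)(4) ⇒ p = 2/7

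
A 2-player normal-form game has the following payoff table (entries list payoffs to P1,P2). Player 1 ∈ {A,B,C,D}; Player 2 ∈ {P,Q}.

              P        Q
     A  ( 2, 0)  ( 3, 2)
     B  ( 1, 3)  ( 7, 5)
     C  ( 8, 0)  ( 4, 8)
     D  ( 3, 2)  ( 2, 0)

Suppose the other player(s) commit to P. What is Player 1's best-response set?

u_1(A vs P) = 2
u_1(B vs P) = 1
u_1(C vs P) = 8
u_1(D vs P) = 3
max payoff 8 at {C}

P1 best: {C}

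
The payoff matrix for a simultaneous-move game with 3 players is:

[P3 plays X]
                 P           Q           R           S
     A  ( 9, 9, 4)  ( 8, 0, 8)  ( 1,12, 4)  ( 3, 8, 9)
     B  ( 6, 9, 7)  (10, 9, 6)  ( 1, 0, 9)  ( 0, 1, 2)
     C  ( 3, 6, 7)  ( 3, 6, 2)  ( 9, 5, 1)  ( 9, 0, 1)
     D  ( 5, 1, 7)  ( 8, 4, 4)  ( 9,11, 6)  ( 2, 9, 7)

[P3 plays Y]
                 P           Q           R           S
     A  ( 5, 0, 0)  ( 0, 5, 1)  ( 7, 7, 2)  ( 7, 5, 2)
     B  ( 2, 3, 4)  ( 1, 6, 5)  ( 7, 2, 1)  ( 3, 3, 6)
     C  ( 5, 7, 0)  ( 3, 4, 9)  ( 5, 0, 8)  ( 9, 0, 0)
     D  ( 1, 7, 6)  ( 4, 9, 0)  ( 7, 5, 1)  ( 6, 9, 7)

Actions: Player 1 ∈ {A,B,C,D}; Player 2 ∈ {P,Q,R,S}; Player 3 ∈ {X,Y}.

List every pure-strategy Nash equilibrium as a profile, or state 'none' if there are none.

(A,P,X): not NE [P2→R gives 12>9]
(A,P,Y): not NE [P2→R gives 7>0; P3→X gives 4>0]
(A,Q,X): not NE [P1→B gives 10>8; P2→R gives 12>0]
(A,Q,Y): not NE [P1→D gives 4>0; P2→R gives 7>5; P3→X gives 8>1]
(A,R,X): not NE [P1→D gives 9>1]
(A,R,Y): not NE [P3→X gives 4>2]
(A,S,X): not NE [P1→C gives 9>3; P2→R gives 12>8]
(A,S,Y): not NE [P1→C gives 9>7; P2→R gives 7>5; P3→X gives 9>2]
(B,P,X): not NE [P1→A gives 9>6]
(B,P,Y): not NE [P1→C gives 5>2; P2→Q gives 6>3; P3→X gives 7>4]
(B,Q,X): NE
(B,Q,Y): not NE [P1→D gives 4>1; P3→X gives 6>5]
(B,R,X): not NE [P1→D gives 9>1; P2→Q gives 9>0]
(B,R,Y): not NE [P2→Q gives 6>2; P3→X gives 9>1]
(B,S,X): not NE [P1→C gives 9>0; P2→Q gives 9>1; P3→Y gives 6>2]
(B,S,Y): not NE [P1→C gives 9>3; P2→Q gives 6>3]
(C,P,X): not NE [P1→A gives 9>3]
(C,P,Y): not NE [P3→X gives 7>0]
(C,Q,X): not NE [P1→B gives 10>3; P3→Y gives 9>2]
(C,Q,Y): not NE [P1→D gives 4>3; P2→P gives 7>4]
(C,R,X): not NE [P2→Q gives 6>5; P3→Y gives 8>1]
(C,R,Y): not NE [P1→D gives 7>5; P2→P gives 7>0]
(C,S,X): not NE [P2→Q gives 6>0]
(C,S,Y): not NE [P2→P gives 7>0; P3→X gives 1>0]
(D,P,X): not NE [P1→A gives 9>5; P2→R gives 11>1]
(D,P,Y): not NE [P1→C gives 5>1; P2→S gives 9>7; P3→X gives 7>6]
(D,Q,X): not NE [P1→B gives 10>8; P2→R gives 11>4]
(D,Q,Y): not NE [P3→X gives 4>0]
(D,R,X): NE
(D,R,Y): not NE [P2→S gives 9>5; P3→X gives 6>1]
(D,S,X): not NE [P1→C gives 9>2; P2→R gives 11>9]
(D,S,Y): not NE [P1→C gives 9>6]

PSNE = {(B,Q,X), (D,R,X)}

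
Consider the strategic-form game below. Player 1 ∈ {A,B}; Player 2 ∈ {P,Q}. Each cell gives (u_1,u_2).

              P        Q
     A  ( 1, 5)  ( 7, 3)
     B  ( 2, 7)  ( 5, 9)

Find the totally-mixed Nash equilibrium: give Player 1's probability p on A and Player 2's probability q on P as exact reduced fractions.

P1 indiff ⇒ q·1+(1-q)·7 = q·2+(1-q)·5 ⇒ q(-1) = (1-q)(-2) ⇒ q = 2/3
P2 indiff ⇒ p·5+(1-p)·7 = p·3+(1-p)·9 ⇒ p(2) = (1-p)(2) ⇒ p = 1/2

p=1/2, q=2/3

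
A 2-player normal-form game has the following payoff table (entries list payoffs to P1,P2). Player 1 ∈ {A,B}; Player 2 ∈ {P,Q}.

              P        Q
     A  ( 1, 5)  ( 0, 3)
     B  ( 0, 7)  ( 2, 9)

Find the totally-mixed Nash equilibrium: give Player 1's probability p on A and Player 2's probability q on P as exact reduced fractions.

(p,q) = (1/2, 2/3)

P1 indiff ⇒ q·1+(1-q)·0 = q·0+(1-q)·2 ⇒ q(1) = (1-q)(2) ⇒ q = 2/3
P2 indiff ⇒ p·5+(1-p)·7 = p·3+(1-p)·9 ⇒ p(2) = (1-p)(2) ⇒ p = 1/2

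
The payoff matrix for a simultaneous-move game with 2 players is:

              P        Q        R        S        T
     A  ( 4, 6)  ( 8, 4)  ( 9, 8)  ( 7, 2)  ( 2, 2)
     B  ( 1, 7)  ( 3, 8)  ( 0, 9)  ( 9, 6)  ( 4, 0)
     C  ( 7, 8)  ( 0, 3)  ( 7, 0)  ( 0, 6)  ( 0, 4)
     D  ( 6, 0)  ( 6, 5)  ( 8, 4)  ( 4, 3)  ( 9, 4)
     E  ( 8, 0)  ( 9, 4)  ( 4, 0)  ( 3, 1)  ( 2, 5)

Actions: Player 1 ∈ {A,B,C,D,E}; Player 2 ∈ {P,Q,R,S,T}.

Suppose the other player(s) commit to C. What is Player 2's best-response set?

P2 best: {P}

u_2(P vs C) = 8
u_2(Q vs C) = 3
u_2(R vs C) = 0
u_2(S vs C) = 6
u_2(T vs C) = 4
max payoff 8 at {P}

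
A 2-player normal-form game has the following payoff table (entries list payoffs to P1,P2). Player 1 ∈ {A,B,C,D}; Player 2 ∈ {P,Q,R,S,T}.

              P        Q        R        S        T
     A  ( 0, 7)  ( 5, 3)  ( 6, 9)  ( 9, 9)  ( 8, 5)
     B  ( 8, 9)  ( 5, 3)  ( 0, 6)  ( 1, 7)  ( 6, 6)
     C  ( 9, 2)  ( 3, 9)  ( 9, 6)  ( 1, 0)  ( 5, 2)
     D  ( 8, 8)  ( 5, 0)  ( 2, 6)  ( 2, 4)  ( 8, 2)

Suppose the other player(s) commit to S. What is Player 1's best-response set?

P1 best: {A}

u_1(A vs S) = 9
u_1(B vs S) = 1
u_1(C vs S) = 1
u_1(D vs S) = 2
max payoff 9 at {A}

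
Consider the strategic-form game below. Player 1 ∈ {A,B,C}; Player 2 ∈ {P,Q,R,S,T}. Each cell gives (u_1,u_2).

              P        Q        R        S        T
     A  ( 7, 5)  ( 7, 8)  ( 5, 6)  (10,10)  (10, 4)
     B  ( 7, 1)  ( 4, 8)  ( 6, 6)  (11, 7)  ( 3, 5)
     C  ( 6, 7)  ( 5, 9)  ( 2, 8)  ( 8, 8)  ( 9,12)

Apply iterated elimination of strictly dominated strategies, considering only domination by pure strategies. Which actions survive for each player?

Survivors P1:{A,B} P2:{Q,S}

P1 drop C (A beats it: P:7>6 Q:7>5 R:5>2 S:10>8 T:10>9)
P2 drop P (Q beats it: A:8>5 B:8>1)
P2 drop R (Q beats it: A:8>6 B:8>6)
P2 drop T (Q beats it: A:8>4 B:8>5)
P1→{A,B} P2→{Q,S}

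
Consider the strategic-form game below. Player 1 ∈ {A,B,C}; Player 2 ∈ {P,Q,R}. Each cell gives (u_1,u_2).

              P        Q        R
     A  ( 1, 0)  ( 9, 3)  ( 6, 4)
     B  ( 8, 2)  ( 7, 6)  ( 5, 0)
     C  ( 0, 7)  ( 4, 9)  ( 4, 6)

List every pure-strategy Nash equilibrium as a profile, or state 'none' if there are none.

(A,P): not NE [P1→B gives 8>1; P2→R gives 4>0]
(A,Q): not NE [P2→R gives 4>3]
(A,R): NE
(B,P): not NE [P2→Q gives 6>2]
(B,Q): not NE [P1→A gives 9>7]
(B,R): not NE [P1→A gives 6>5; P2→Q gives 6>0]
(C,P): not NE [P1→B gives 8>0; P2→Q gives 9>7]
(C,Q): not NE [P1→A gives 9>4]
(C,R): not NE [P1→A gives 6>4; P2→Q gives 9>6]

Nash profiles: (A,R)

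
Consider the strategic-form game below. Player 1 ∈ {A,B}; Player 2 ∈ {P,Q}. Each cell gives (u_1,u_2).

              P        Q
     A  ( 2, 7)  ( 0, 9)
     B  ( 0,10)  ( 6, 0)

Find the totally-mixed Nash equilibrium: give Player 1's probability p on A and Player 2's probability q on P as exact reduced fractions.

P1 indiff ⇒ q·2+(1-q)·0 = q·0+(1-q)·6 ⇒ q(2) = (1-q)(6) ⇒ q = 3/4
P2 indiff ⇒ p·7+(1-p)·10 = p·9+(1-p)·0 ⇒ p(-2) = (1-p)(-10) ⇒ p = 5/6

p=5/6, q=3/4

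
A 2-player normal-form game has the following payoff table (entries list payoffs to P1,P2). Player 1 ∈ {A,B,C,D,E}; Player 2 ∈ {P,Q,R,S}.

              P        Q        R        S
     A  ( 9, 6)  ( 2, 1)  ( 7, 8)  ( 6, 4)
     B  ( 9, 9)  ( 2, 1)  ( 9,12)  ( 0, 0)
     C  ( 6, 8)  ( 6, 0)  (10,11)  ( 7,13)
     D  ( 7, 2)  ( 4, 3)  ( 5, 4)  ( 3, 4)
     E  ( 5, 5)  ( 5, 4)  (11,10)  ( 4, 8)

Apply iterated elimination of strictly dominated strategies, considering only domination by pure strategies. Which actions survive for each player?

P2 drop P (R beats it: A:8>6 B:12>9 C:11>8 D:4>2 E:10>5)
P1 drop A (C beats it: Q:6>2 R:10>7 S:7>6)
P1 drop B (C beats it: Q:6>2 R:10>9 S:7>0)
P1 drop D (C beats it: Q:6>4 R:10>5 S:7>3)
P2 drop Q (R beats it: C:11>0 E:10>4)
P1→{C,E} P2→{R,S}

IESDS → P1:{C,E} P2:{R,S}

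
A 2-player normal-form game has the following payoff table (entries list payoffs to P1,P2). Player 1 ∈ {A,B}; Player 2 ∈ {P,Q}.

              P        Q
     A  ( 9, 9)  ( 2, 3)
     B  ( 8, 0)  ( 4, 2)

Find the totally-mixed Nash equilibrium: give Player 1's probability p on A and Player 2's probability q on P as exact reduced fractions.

P1 indiff ⇒ q·9+(1-q)·2 = q·8+(1-q)·4 ⇒ q(1) = (1-q)(2) ⇒ q = 2/3
P2 indiff ⇒ p·9+(1-p)·0 = p·3+(1-p)·2 ⇒ p(6) = (1-p)(2) ⇒ p = 1/4

p=1/4, q=2/3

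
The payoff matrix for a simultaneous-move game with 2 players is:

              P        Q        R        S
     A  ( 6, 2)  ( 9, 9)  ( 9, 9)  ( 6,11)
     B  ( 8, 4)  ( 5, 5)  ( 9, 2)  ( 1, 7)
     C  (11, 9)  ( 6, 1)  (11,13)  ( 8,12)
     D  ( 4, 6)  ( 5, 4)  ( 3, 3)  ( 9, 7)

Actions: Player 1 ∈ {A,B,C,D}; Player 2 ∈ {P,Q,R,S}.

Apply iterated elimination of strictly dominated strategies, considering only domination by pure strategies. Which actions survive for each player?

Remaining: P1:{C,D} P2:{R,S}

P1 drop B (C beats it: P:11>8 Q:6>5 R:11>9 S:8>1)
P2 drop P (S beats it: A:11>2 C:12>9 D:7>6)
P2 drop Q (S beats it: A:11>9 C:12>1 D:7>4)
P1 drop A (C beats it: R:11>9 S:8>6)
P1→{C,D} P2→{R,S}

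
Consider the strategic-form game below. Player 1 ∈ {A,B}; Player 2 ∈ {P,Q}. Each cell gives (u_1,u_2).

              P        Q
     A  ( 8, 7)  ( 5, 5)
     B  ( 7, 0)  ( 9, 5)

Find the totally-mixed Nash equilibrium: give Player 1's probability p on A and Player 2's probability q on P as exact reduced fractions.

p=5/7, q=4/5

P1 indiff ⇒ q·8+(1-q)·5 = q·7+(1-q)·9 ⇒ q(1) = (1-q)(4) ⇒ q = 4/5
P2 indiff ⇒ p·7+(1-p)·0 = p·5+(1-p)·5 ⇒ p(2) = (1-p)(5) ⇒ p = 5/7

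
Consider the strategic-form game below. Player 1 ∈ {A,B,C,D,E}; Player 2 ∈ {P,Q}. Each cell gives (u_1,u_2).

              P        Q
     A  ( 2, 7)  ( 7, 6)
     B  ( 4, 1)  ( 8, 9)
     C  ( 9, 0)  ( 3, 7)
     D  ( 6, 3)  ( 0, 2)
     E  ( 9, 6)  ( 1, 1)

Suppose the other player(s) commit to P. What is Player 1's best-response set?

BR_1 = {C,E}

u_1(A vs P) = 2
u_1(B vs P) = 4
u_1(C vs P) = 9
u_1(D vs P) = 6
u_1(E vs P) = 9
max payoff 9 at {C,E}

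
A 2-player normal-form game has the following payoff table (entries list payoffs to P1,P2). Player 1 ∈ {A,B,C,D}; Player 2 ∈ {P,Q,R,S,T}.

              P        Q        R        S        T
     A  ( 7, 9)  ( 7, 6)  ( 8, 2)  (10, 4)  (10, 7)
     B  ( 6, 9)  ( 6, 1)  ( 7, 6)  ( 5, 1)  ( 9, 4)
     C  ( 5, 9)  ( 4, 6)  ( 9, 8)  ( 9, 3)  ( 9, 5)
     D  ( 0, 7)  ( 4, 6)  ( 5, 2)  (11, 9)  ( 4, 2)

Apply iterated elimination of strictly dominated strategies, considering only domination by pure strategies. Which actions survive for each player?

Remaining: P1:{A,D} P2:{P,S}

P1 drop B (A beats it: P:7>6 Q:7>6 R:8>7 S:10>5 T:10>9)
P2 drop Q (P beats it: A:9>6 C:9>6 D:7>6)
P2 drop R (P beats it: A:9>2 C:9>8 D:7>2)
P1 drop C (A beats it: P:7>5 S:10>9 T:10>9)
P2 drop T (P beats it: A:9>7 D:7>2)
P1→{A,D} P2→{P,S}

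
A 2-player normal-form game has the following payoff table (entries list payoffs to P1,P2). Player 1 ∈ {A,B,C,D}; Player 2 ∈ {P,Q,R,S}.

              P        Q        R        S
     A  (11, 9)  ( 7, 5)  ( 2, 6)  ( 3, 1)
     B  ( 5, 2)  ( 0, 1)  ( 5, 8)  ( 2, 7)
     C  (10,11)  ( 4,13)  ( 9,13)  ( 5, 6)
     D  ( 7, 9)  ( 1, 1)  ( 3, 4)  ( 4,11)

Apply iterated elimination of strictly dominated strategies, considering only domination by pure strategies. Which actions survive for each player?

IESDS → P1:{A,C} P2:{P,Q,R}

P1 drop B (C beats it: P:10>5 Q:4>0 R:9>5 S:5>2)
P1 drop D (C beats it: P:10>7 Q:4>1 R:9>3 S:5>4)
P2 drop S (P beats it: A:9>1 C:11>6)
P1→{A,C} P2→{P,Q,R}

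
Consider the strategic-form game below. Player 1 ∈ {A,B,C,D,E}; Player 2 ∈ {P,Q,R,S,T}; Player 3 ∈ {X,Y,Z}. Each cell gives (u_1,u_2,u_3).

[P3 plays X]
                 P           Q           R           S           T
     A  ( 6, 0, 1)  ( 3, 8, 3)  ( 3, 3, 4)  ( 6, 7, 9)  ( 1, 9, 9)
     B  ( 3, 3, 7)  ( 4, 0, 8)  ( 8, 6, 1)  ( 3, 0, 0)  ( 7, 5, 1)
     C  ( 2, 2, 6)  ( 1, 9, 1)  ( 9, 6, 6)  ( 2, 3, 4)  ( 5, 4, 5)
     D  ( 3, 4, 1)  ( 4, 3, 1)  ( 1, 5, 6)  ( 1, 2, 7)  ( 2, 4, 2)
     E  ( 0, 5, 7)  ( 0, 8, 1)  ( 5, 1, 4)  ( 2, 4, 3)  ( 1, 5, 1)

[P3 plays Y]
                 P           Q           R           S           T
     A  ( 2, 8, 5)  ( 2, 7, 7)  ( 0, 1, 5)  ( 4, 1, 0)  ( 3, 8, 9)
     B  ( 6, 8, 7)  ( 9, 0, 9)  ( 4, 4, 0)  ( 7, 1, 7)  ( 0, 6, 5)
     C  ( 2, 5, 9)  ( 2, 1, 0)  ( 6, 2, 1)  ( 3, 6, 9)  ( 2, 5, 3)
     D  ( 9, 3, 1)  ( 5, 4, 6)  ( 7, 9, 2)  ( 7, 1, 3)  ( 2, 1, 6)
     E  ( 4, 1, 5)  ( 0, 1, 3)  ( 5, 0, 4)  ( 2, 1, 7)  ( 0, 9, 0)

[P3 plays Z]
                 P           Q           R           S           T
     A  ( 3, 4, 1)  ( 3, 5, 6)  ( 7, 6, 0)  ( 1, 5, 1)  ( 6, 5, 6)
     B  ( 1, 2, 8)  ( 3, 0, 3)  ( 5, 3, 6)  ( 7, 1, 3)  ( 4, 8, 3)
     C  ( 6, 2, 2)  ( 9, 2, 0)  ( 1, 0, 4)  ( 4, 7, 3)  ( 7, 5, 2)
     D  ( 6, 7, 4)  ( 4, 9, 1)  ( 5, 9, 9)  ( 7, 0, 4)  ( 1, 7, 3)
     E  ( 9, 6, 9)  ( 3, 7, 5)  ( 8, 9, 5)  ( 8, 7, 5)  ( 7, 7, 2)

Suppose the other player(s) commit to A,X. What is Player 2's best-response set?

BR_2 = {T}

u_2(P vs A,X) = 0
u_2(Q vs A,X) = 8
u_2(R vs A,X) = 3
u_2(S vs A,X) = 7
u_2(T vs A,X) = 9
max payoff 9 at {T}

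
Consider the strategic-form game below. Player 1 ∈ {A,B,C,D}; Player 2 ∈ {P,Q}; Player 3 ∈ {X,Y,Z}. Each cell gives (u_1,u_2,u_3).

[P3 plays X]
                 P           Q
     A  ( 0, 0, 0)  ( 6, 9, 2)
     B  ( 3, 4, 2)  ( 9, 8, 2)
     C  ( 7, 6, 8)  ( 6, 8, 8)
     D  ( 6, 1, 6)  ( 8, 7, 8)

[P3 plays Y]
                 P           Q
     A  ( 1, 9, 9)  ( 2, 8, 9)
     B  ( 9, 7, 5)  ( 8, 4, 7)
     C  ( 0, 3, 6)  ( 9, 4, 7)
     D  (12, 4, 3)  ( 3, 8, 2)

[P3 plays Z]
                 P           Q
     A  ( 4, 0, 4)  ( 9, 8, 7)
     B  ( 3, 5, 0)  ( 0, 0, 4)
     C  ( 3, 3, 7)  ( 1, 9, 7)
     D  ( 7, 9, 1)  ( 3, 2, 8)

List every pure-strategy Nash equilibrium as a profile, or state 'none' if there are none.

No pure NE.

(A,P,X): not NE [P1→C gives 7>0; P2→Q gives 9>0; P3→Y gives 9>0]
(A,P,Y): not NE [P1→D gives 12>1]
(A,P,Z): not NE [P1→D gives 7>4; P2→Q gives 8>0; P3→Y gives 9>4]
(A,Q,X): not NE [P1→B gives 9>6; P3→Y gives 9>2]
(A,Q,Y): not NE [P1→C gives 9>2; P2→P gives 9>8]
(A,Q,Z): not NE [P3→Y gives 9>7]
(B,P,X): not NE [P1→C gives 7>3; P2→Q gives 8>4; P3→Y gives 5>2]
(B,P,Y): not NE [P1→D gives 12>9]
(B,P,Z): not NE [P1→D gives 7>3; P3→Y gives 5>0]
(B,Q,X): not NE [P3→Y gives 7>2]
(B,Q,Y): not NE [P1→C gives 9>8; P2→P gives 7>4]
(B,Q,Z): not NE [P1→A gives 9>0; P2→P gives 5>0; P3→Y gives 7>4]
(C,P,X): not NE [P2→Q gives 8>6]
(C,P,Y): not NE [P1→D gives 12>0; P2→Q gives 4>3; P3→X gives 8>6]
(C,P,Z): not NE [P1→D gives 7>3; P2→Q gives 9>3; P3→X gives 8>7]
(C,Q,X): not NE [P1→B gives 9>6]
(C,Q,Y): not NE [P3→X gives 8>7]
(C,Q,Z): not NE [P1→A gives 9>1; P3→X gives 8>7]
(D,P,X): not NE [P1→C gives 7>6; P2→Q gives 7>1]
(D,P,Y): not NE [P2→Q gives 8>4; P3→X gives 6>3]
(D,P,Z): not NE [P3→X gives 6>1]
(D,Q,X): not NE [P1→B gives 9>8]
(D,Q,Y): not NE [P1→C gives 9>3; P3→Z gives 8>2]
(D,Q,Z): not NE [P1→A gives 9>3; P2→P gives 9>2]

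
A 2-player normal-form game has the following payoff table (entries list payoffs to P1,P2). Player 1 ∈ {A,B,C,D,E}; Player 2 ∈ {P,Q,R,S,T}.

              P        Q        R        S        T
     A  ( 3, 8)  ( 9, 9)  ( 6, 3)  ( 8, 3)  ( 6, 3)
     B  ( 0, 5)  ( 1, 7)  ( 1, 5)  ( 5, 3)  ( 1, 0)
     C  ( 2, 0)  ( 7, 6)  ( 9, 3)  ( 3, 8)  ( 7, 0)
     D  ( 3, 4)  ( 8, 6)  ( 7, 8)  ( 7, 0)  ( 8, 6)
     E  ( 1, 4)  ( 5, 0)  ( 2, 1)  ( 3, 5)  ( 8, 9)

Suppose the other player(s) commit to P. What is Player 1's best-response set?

P1 best: {A,D}

u_1(A vs P) = 3
u_1(B vs P) = 0
u_1(C vs P) = 2
u_1(D vs P) = 3
u_1(E vs P) = 1
max payoff 3 at {A,D}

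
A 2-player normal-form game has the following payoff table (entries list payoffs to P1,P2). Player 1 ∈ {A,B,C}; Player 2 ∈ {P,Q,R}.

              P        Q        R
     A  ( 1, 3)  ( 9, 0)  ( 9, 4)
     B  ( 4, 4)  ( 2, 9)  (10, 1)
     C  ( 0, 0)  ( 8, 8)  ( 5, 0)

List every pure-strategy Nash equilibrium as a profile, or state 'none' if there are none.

No pure NE.

(A,P): not NE [P1→B gives 4>1; P2→R gives 4>3]
(A,Q): not NE [P2→R gives 4>0]
(A,R): not NE [P1→B gives 10>9]
(B,P): not NE [P2→Q gives 9>4]
(B,Q): not NE [P1→A gives 9>2]
(B,R): not NE [P2→Q gives 9>1]
(C,P): not NE [P1→B gives 4>0; P2→Q gives 8>0]
(C,Q): not NE [P1→A gives 9>8]
(C,R): not NE [P1→B gives 10>5; P2→Q gives 8>0]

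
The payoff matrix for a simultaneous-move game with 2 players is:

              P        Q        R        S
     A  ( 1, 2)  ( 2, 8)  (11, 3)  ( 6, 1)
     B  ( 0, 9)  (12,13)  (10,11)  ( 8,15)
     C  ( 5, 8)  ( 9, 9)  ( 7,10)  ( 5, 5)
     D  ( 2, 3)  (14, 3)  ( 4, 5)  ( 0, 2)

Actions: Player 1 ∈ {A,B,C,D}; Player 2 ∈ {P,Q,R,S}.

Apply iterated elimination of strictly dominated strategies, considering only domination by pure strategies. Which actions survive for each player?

P2 drop P (R beats it: A:3>2 B:11>9 C:10>8 D:5>3)
P1 drop C (B beats it: Q:12>9 R:10>7 S:8>5)
P1→{A,B,D} P2→{Q,R,S}

IESDS → P1:{A,B,D} P2:{Q,R,S}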